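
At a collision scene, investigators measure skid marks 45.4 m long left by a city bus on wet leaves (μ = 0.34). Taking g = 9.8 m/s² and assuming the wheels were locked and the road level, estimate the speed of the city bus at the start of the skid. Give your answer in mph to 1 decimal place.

Deceleration a = μg = 0.34 × 9.8 = 3.332 m/s².
v = √(2a·d) = √(2 × 3.332 × 45.4) = √302.546 = 17.3938 m/s.
= 17.3938 ÷ 0.44704 = 38.909 mph.

Initial speed ≈ 38.9 mph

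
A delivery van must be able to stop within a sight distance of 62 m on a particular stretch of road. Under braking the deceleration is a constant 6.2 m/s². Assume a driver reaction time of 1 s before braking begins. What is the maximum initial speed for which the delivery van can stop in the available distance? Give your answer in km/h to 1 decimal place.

Stopping distance: v·t_r + v²/(2a) = 62 with t_r = 1 s and a = 6.200 m/s².
So v² + 12.400 v − 768.80 = 0.
Positive root: v = −a·t_r + √((a·t_r)² + 2a·d) = −6.200 + √(38.440 + 768.80) = 22.2120 m/s.
22.2120 m/s × 3.6 = 79.963 km/h.

Maximum speed ≈ 80.0 km/h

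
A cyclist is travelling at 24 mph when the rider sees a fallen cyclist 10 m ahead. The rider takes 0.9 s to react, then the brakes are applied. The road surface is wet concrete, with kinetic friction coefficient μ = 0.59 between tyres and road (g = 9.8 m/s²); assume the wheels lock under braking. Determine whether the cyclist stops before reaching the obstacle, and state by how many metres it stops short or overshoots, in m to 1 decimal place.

No — it overshoots by 9.6 m

24 mph × 0.44704 = 10.7290 m/s.
a = μg = 0.59 × 9.8 = 5.782 m/s².
Reaction distance = 10.7290 × 0.9 = 9.656 m.
Braking distance = v²/(2a) = 115.111 / 11.564 = 9.954 m.
Total stopping distance = 9.656 + 9.954 = 19.610 m, vs 10 m available — it cannot stop in time and overshoots by 19.610 − 10 = 9.610 m.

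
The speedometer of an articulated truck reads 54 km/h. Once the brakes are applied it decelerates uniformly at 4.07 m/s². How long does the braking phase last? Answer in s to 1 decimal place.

Braking time ≈ 3.7 s

54 km/h ÷ 3.6 = 15.0000 m/s.
Braking time = v/a = 15.0000 / 4.070 = 3.686 s.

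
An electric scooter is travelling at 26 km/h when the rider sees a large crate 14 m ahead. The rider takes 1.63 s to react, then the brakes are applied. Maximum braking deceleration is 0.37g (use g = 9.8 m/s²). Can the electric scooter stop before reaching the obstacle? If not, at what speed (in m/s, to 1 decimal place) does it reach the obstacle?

26 km/h ÷ 3.6 = 7.2222 m/s.
a = 0.37 × 9.8 = 3.626 m/s².
Reaction distance = 7.2222 × 1.63 = 11.772 m.
Braking distance needed to stop: v²/(2a) = 52.160 / 7.252 = 7.192 m, so total needed = 11.772 + 7.192 = 18.964 m > 14 m — it cannot stop.
Distance remaining when braking begins: 14 − 11.772 = 2.228 m.
v² = v₀² − 2a·d = 52.160 − 2 × 3.626 × 2.228 = 36.003 m²/s².
v = √36.003 = 6.000 m/s.

No — it strikes the obstacle at 6.0 m/s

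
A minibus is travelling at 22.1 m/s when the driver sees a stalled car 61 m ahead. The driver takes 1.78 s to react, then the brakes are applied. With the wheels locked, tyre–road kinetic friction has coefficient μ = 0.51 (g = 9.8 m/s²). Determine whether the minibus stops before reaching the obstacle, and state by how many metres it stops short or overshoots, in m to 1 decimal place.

No — it overshoots by 27.2 m

a = μg = 0.51 × 9.8 = 4.998 m/s².
Reaction distance = 22.1000 × 1.78 = 39.338 m.
Braking distance = v²/(2a) = 488.410 / 9.996 = 48.861 m.
Total stopping distance = 39.338 + 48.861 = 88.199 m, vs 61 m available — it cannot stop in time and overshoots by 88.199 − 61 = 27.199 m.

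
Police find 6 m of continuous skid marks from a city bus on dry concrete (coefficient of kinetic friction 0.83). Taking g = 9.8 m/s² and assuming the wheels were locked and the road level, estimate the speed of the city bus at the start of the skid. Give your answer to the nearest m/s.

Deceleration a = μg = 0.83 × 9.8 = 8.134 m/s².
v = √(2a·d) = √(2 × 8.134 × 6) = √97.608 = 9.8797 m/s.

Initial speed ≈ 10 m/s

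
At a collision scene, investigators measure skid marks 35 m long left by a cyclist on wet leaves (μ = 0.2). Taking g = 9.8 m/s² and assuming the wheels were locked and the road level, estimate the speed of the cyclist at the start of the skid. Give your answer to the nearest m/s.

Initial speed ≈ 12 m/s

Deceleration a = μg = 0.2 × 9.8 = 1.960 m/s².
v = √(2a·d) = √(2 × 1.960 × 35) = √137.200 = 11.7132 m/s.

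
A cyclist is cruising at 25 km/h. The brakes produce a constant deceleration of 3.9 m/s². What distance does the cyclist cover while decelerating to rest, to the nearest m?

25 km/h ÷ 3.6 = 6.9444 m/s.
Braking distance = v²/(2a) = 6.9444² / (2 × 3.900) = 48.225 / 7.800 = 6.183 m.

Braking distance ≈ 6 m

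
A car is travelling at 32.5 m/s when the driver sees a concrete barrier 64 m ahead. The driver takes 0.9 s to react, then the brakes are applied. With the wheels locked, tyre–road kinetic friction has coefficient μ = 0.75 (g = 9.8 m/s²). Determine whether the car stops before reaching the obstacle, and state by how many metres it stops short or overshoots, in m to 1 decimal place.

No — it overshoots by 37.1 m

a = μg = 0.75 × 9.8 = 7.350 m/s².
Reaction distance = 32.5000 × 0.9 = 29.250 m.
Braking distance = v²/(2a) = 1056.250 / 14.700 = 71.854 m.
Total stopping distance = 29.250 + 71.854 = 101.104 m, vs 64 m available — it cannot stop in time and overshoots by 101.104 − 64 = 37.104 m.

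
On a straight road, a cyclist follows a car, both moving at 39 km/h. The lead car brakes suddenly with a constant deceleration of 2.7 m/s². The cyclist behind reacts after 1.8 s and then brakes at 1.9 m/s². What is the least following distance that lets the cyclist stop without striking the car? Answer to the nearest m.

Minimum gap ≈ 29 m

39 km/h ÷ 3.6 = 10.8333 m/s.
Leader travels v²/(2a_L) = 117.360 / 5.400 = 21.733 m before stopping.
Follower covers v·t_r = 10.8333 × 1.8 = 19.500 m while reacting, then v²/(2a_F) = 117.360 / 3.800 = 30.884 m while braking, for a total of 19.500 + 30.884 = 50.384 m.
Since a_F ≤ a_L and the follower starts braking later, the follower is never slower than the leader, so the closest approach is when both have stopped.
Minimum gap = 50.384 − 21.733 = 28.651 m.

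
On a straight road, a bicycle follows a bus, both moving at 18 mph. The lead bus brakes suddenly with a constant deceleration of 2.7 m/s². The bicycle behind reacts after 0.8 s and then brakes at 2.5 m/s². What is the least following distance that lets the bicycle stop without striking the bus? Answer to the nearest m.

Minimum gap ≈ 7 m

18 mph × 0.44704 = 8.0467 m/s.
Leader travels v²/(2a_L) = 64.749 / 5.400 = 11.991 m before stopping.
Follower covers v·t_r = 8.0467 × 0.8 = 6.437 m while reacting, then v²/(2a_F) = 64.749 / 5.000 = 12.950 m while braking, for a total of 6.437 + 12.950 = 19.387 m.
Since a_F ≤ a_L and the follower starts braking later, the follower is never slower than the leader, so the closest approach is when both have stopped.
Minimum gap = 19.387 − 11.991 = 7.396 m.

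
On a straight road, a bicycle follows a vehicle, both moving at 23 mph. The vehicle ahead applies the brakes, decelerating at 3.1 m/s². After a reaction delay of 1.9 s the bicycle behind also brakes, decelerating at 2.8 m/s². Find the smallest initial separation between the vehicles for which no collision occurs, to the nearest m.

23 mph × 0.44704 = 10.2819 m/s.
Leader travels v²/(2a_L) = 105.717 / 6.200 = 17.051 m before stopping.
Follower covers v·t_r = 10.2819 × 1.9 = 19.536 m while reacting, then v²/(2a_F) = 105.717 / 5.600 = 18.878 m while braking, for a total of 19.536 + 18.878 = 38.414 m.
Since a_F ≤ a_L and the follower starts braking later, the follower is never slower than the leader, so the closest approach is when both have stopped.
Minimum gap = 38.414 − 17.051 = 21.363 m.

Minimum gap ≈ 21 m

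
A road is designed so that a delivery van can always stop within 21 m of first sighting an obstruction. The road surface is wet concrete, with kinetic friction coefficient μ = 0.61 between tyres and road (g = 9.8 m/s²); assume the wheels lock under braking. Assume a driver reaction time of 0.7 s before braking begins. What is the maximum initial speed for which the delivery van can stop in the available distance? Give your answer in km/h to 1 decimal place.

Maximum speed ≈ 43.9 km/h

a = μg = 0.61 × 9.8 = 5.978 m/s².
Stopping distance: v·t_r + v²/(2a) = 21 with t_r = 0.7 s and a = 5.978 m/s².
So v² + 8.369 v − 251.08 = 0.
Positive root: v = −a·t_r + √((a·t_r)² + 2a·d) = −4.185 + √(17.514 + 251.08) = 12.2038 m/s.
12.2038 m/s × 3.6 = 43.934 km/h.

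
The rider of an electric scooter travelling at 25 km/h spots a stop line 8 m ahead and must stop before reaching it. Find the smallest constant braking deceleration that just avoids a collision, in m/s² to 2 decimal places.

Required deceleration ≈ 3.01 m/s²

25 km/h ÷ 3.6 = 6.9444 m/s.
v² = 2a·d ⇒ a = v²/(2d) = 6.9444² / (2 × 8.000) = 48.225 / 16.000 = 3.0141 m/s².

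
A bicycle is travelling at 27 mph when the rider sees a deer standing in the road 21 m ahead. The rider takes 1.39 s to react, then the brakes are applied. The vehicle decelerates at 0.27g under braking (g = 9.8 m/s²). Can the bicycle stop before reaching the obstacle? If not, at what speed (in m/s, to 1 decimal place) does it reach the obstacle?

27 mph × 0.44704 = 12.0701 m/s.
a = 0.27 × 9.8 = 2.646 m/s².
Reaction distance = 12.0701 × 1.39 = 16.777 m.
Braking distance needed to stop: v²/(2a) = 145.687 / 5.292 = 27.530 m, so total needed = 16.777 + 27.530 = 44.307 m > 21 m — it cannot stop.
Distance remaining when braking begins: 21 − 16.777 = 4.223 m.
v² = v₀² − 2a·d = 145.687 − 2 × 2.646 × 4.223 = 123.339 m²/s².
v = √123.339 = 11.106 m/s.

No — it strikes the obstacle at 11.1 m/s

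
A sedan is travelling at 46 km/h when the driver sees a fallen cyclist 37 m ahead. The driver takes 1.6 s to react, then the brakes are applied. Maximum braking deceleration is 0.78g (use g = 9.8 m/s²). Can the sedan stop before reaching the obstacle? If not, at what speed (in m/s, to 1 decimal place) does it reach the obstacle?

Yes — it stops about 5.9 m short of the obstacle, so it never reaches it

46 km/h ÷ 3.6 = 12.7778 m/s.
a = 0.78 × 9.8 = 7.644 m/s².
Reaction distance = 12.7778 × 1.6 = 20.444 m.
Braking distance = v²/(2a) = 163.272 / 15.288 = 10.680 m.
Total stopping distance = 20.444 + 10.680 = 31.124 m, vs 37 m available — it stops with 37 − 31.124 = 5.876 m to spare.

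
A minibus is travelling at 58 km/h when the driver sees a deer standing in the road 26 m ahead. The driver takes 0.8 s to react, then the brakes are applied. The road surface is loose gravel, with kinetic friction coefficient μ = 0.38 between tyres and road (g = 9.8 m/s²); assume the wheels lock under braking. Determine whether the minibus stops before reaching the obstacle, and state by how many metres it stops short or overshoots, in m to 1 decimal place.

No — it overshoots by 21.7 m

58 km/h ÷ 3.6 = 16.1111 m/s.
a = μg = 0.38 × 9.8 = 3.724 m/s².
Reaction distance = 16.1111 × 0.8 = 12.889 m.
Braking distance = v²/(2a) = 259.568 / 7.448 = 34.851 m.
Total stopping distance = 12.889 + 34.851 = 47.740 m, vs 26 m available — it cannot stop in time and overshoots by 47.740 − 26 = 21.740 m.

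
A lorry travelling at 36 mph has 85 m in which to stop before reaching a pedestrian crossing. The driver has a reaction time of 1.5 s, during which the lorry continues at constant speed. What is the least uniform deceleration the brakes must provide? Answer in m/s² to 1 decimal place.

Required deceleration ≈ 2.1 m/s²

36 mph × 0.44704 = 16.0934 m/s.
Distance covered during reaction = 16.0934 × 1.5 = 24.140 m.
Distance available for braking: 85 − 24.140 = 60.860 m.
v² = 2a·d ⇒ a = v²/(2d) = 16.0934² / (2 × 60.860) = 258.998 / 121.720 = 2.1278 m/s².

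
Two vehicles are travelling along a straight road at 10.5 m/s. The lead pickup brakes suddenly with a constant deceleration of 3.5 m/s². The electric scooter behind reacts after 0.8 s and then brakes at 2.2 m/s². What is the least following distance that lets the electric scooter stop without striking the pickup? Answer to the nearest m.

Minimum gap ≈ 18 m

Leader travels v²/(2a_L) = 110.250 / 7.000 = 15.750 m before stopping.
Follower covers v·t_r = 10.5000 × 0.8 = 8.400 m while reacting, then v²/(2a_F) = 110.250 / 4.400 = 25.057 m while braking, for a total of 8.400 + 25.057 = 33.457 m.
Since a_F ≤ a_L and the follower starts braking later, the follower is never slower than the leader, so the closest approach is when both have stopped.
Minimum gap = 33.457 − 15.750 = 17.707 m.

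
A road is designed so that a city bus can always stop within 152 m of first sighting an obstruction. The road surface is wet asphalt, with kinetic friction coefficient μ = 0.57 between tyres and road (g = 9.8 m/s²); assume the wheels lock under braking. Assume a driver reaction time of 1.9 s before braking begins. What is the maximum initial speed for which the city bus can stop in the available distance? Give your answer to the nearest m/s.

a = μg = 0.57 × 9.8 = 5.586 m/s².
Stopping distance: v·t_r + v²/(2a) = 152 with t_r = 1.9 s and a = 5.586 m/s².
So v² + 21.227 v − 1698.14 = 0.
Positive root: v = −a·t_r + √((a·t_r)² + 2a·d) = −10.613 + √(112.636 + 1698.14) = 31.9402 m/s.

Maximum speed ≈ 32 m/s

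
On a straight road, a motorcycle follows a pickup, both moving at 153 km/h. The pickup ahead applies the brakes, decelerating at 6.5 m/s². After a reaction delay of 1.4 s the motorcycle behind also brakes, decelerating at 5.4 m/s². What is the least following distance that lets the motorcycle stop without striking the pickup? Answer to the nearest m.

Minimum gap ≈ 88 m

153 km/h ÷ 3.6 = 42.5000 m/s.
Leader travels v²/(2a_L) = 1806.250 / 13.000 = 138.942 m before stopping.
Follower covers v·t_r = 42.5000 × 1.4 = 59.500 m while reacting, then v²/(2a_F) = 1806.250 / 10.800 = 167.245 m while braking, for a total of 59.500 + 167.245 = 226.745 m.
Since a_F ≤ a_L and the follower starts braking later, the follower is never slower than the leader, so the closest approach is when both have stopped.
Minimum gap = 226.745 − 138.942 = 87.803 m.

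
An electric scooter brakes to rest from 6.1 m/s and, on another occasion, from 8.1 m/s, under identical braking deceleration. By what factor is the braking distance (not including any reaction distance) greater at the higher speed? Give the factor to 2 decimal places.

Braking distance d = v²/(2a), so with a fixed, d ∝ v².
Factor = (8.1/6.1)² = 1.3279² = 1.7633.

Factor ≈ 1.76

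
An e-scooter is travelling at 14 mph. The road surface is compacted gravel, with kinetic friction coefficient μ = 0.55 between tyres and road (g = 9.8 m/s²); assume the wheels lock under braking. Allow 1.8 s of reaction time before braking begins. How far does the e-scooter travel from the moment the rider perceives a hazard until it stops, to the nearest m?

14 mph × 0.44704 = 6.2586 m/s.
a = μg = 0.55 × 9.8 = 5.390 m/s².
Reaction distance = v·t_r = 6.2586 × 1.8 = 11.265 m.
Braking distance = v²/(2a) = 6.2586² / (2 × 5.390) = 39.170 / 10.780 = 3.634 m.
Total = 11.265 + 3.634 = 14.899 m.

Total stopping distance ≈ 15 m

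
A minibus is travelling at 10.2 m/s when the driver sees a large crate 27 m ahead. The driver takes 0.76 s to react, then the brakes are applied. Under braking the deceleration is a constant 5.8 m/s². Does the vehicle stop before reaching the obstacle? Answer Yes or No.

Reaction distance = 10.2000 × 0.76 = 7.752 m.
Braking distance = v²/(2a) = 104.040 / 11.600 = 8.969 m.
Total stopping distance = 7.752 + 8.969 = 16.721 m, vs 27 m available — it stops with 27 − 16.721 = 10.279 m to spare.

Yes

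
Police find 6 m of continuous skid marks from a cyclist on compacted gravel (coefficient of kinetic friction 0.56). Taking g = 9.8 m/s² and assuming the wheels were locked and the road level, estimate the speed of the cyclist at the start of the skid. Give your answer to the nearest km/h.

Deceleration a = μg = 0.56 × 9.8 = 5.488 m/s².
v = √(2a·d) = √(2 × 5.488 × 6) = √65.856 = 8.1152 m/s.
= 8.1152 × 3.6 = 29.215 km/h.

Initial speed ≈ 29 km/h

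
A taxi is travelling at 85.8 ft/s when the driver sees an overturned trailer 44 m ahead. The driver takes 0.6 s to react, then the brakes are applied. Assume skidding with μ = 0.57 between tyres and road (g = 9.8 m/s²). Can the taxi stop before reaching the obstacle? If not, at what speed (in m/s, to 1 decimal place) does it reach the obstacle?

85.8 ft/s × 0.3048 = 26.1518 m/s.
a = μg = 0.57 × 9.8 = 5.586 m/s².
Reaction distance = 26.1518 × 0.6 = 15.691 m.
Braking distance needed to stop: v²/(2a) = 683.917 / 11.172 = 61.217 m, so total needed = 15.691 + 61.217 = 76.908 m > 44 m — it cannot stop.
Distance remaining when braking begins: 44 − 15.691 = 28.309 m.
v² = v₀² − 2a·d = 683.917 − 2 × 5.586 × 28.309 = 367.649 m²/s².
v = √367.649 = 19.174 m/s.

No — it strikes the obstacle at 19.2 m/s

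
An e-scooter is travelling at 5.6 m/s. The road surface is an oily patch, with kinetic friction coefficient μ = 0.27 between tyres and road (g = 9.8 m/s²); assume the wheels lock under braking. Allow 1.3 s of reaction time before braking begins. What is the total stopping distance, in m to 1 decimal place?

Total stopping distance ≈ 13.2 m

a = μg = 0.27 × 9.8 = 2.646 m/s².
Reaction distance = v·t_r = 5.6000 × 1.3 = 7.280 m.
Braking distance = v²/(2a) = 5.6000² / (2 × 2.646) = 31.360 / 5.292 = 5.926 m.
Total = 7.280 + 5.926 = 13.206 m.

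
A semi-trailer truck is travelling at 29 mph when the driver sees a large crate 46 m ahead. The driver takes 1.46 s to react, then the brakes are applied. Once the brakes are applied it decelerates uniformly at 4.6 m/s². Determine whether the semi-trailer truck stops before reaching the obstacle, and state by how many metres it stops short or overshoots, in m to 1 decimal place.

29 mph × 0.44704 = 12.9642 m/s.
Reaction distance = 12.9642 × 1.46 = 18.928 m.
Braking distance = v²/(2a) = 168.070 / 9.200 = 18.268 m.
Total stopping distance = 18.928 + 18.268 = 37.196 m, vs 46 m available — it stops with 46 − 37.196 = 8.804 m to spare.

Yes — it stops 8.8 m short of the obstacle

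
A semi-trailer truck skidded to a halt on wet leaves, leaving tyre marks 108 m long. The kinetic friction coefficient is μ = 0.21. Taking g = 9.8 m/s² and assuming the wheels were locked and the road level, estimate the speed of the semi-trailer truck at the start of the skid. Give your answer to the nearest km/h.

Deceleration a = μg = 0.21 × 9.8 = 2.058 m/s².
v = √(2a·d) = √(2 × 2.058 × 108) = √444.528 = 21.0838 m/s.
= 21.0838 × 3.6 = 75.902 km/h.

Initial speed ≈ 76 km/h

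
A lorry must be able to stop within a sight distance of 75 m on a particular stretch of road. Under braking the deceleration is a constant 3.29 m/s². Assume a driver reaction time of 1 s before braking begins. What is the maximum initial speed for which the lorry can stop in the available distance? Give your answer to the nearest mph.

Maximum speed ≈ 43 mph

Stopping distance: v·t_r + v²/(2a) = 75 with t_r = 1 s and a = 3.290 m/s².
So v² + 6.580 v − 493.50 = 0.
Positive root: v = −a·t_r + √((a·t_r)² + 2a·d) = −3.290 + √(10.824 + 493.50) = 19.1672 m/s.
19.1672 m/s ÷ 0.44704 = 42.876 mph.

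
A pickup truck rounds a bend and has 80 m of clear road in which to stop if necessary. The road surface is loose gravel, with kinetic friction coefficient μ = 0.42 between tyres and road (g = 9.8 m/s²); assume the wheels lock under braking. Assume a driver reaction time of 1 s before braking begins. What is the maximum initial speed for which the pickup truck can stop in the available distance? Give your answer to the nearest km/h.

Maximum speed ≈ 79 km/h

a = μg = 0.42 × 9.8 = 4.116 m/s².
Stopping distance: v·t_r + v²/(2a) = 80 with t_r = 1 s and a = 4.116 m/s².
So v² + 8.232 v − 658.56 = 0.
Positive root: v = −a·t_r + √((a·t_r)² + 2a·d) = −4.116 + √(16.941 + 658.56) = 21.8744 m/s.
21.8744 m/s × 3.6 = 78.748 km/h.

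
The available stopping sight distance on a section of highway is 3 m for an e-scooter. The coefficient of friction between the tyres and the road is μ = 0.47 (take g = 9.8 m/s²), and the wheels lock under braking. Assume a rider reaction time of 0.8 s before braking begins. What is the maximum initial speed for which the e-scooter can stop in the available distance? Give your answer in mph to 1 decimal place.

Maximum speed ≈ 6.1 mph

a = μg = 0.47 × 9.8 = 4.606 m/s².
Stopping distance: v·t_r + v²/(2a) = 3 with t_r = 0.8 s and a = 4.606 m/s².
So v² + 7.370 v − 27.64 = 0.
Positive root: v = −a·t_r + √((a·t_r)² + 2a·d) = −3.685 + √(13.579 + 27.64) = 2.7352 m/s.
2.7352 m/s ÷ 0.44704 = 6.118 mph.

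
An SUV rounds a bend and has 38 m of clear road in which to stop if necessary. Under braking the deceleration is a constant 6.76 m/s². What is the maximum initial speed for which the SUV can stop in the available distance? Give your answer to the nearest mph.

Maximum speed ≈ 51 mph

v²/(2a) = d ⇒ v = √(2 × 6.760 × 38) = √513.76 = 22.6663 m/s.
22.6663 m/s ÷ 0.44704 = 50.703 mph.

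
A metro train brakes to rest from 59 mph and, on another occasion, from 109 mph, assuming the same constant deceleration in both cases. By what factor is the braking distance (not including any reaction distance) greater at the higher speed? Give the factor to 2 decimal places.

Factor ≈ 3.41

Braking distance d = v²/(2a), so with a fixed, d ∝ v².
Factor = (109/59)² = 1.8475² = 3.4133.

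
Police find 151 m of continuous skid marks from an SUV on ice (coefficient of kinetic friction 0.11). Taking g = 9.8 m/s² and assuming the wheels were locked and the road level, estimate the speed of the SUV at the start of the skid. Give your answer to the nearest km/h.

Initial speed ≈ 65 km/h

Deceleration a = μg = 0.11 × 9.8 = 1.078 m/s².
v = √(2a·d) = √(2 × 1.078 × 151) = √325.556 = 18.0432 m/s.
= 18.0432 × 3.6 = 64.956 km/h.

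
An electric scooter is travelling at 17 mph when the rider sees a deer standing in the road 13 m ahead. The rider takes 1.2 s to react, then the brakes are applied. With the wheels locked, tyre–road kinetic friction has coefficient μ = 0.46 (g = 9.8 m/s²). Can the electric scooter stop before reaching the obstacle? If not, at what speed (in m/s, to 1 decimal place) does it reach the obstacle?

No — it strikes the obstacle at 4.8 m/s

17 mph × 0.44704 = 7.5997 m/s.
a = μg = 0.46 × 9.8 = 4.508 m/s².
Reaction distance = 7.5997 × 1.2 = 9.120 m.
Braking distance needed to stop: v²/(2a) = 57.755 / 9.016 = 6.406 m, so total needed = 9.120 + 6.406 = 15.526 m > 13 m — it cannot stop.
Distance remaining when braking begins: 13 − 9.120 = 3.880 m.
v² = v₀² − 2a·d = 57.755 − 2 × 4.508 × 3.880 = 22.773 m²/s².
v = √22.773 = 4.772 m/s.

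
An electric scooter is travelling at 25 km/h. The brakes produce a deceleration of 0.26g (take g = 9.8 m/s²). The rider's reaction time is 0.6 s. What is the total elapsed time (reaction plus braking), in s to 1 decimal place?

25 km/h ÷ 3.6 = 6.9444 m/s.
a = 0.26 × 9.8 = 2.548 m/s².
Braking time = v/a = 6.9444 / 2.548 = 2.725 s.
Total = 0.6 + 2.725 = 3.325 s.

Total time ≈ 3.3 s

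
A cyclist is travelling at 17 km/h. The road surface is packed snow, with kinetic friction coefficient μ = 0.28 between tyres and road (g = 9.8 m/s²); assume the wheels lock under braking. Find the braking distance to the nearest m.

Braking distance ≈ 4 m

17 km/h ÷ 3.6 = 4.7222 m/s.
a = μg = 0.28 × 9.8 = 2.744 m/s².
Braking distance = v²/(2a) = 4.7222² / (2 × 2.744) = 22.299 / 5.488 = 4.063 m.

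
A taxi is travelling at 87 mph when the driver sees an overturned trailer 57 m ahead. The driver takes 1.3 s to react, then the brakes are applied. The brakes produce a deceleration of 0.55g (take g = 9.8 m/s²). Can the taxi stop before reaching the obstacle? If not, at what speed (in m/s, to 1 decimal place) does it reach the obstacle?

No — it strikes the obstacle at 38.0 m/s

87 mph × 0.44704 = 38.8925 m/s.
a = 0.55 × 9.8 = 5.390 m/s².
Reaction distance = 38.8925 × 1.3 = 50.560 m.
Braking distance needed to stop: v²/(2a) = 1512.627 / 10.780 = 140.318 m, so total needed = 50.560 + 140.318 = 190.878 m > 57 m — it cannot stop.
Distance remaining when braking begins: 57 − 50.560 = 6.440 m.
v² = v₀² − 2a·d = 1512.627 − 2 × 5.390 × 6.440 = 1443.204 m²/s².
v = √1443.204 = 37.990 m/s.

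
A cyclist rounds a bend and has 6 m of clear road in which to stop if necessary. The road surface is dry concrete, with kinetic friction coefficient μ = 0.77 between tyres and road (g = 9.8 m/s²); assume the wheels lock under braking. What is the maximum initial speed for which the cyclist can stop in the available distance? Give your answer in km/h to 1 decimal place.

Maximum speed ≈ 34.3 km/h

a = μg = 0.77 × 9.8 = 7.546 m/s².
v²/(2a) = d ⇒ v = √(2 × 7.546 × 6) = √90.55 = 9.5158 m/s.
9.5158 m/s × 3.6 = 34.257 km/h.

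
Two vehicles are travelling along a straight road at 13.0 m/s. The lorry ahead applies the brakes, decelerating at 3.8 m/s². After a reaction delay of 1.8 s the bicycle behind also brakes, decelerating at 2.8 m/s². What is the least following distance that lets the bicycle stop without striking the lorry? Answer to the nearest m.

Minimum gap ≈ 31 m

Leader travels v²/(2a_L) = 169.000 / 7.600 = 22.237 m before stopping.
Follower covers v·t_r = 13.0000 × 1.8 = 23.400 m while reacting, then v²/(2a_F) = 169.000 / 5.600 = 30.179 m while braking, for a total of 23.400 + 30.179 = 53.579 m.
Since a_F ≤ a_L and the follower starts braking later, the follower is never slower than the leader, so the closest approach is when both have stopped.
Minimum gap = 53.579 − 22.237 = 31.342 m.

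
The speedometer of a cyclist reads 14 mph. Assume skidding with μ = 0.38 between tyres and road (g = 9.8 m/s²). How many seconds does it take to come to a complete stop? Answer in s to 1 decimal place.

Braking time ≈ 1.7 s

14 mph × 0.44704 = 6.2586 m/s.
a = μg = 0.38 × 9.8 = 3.724 m/s².
Braking time = v/a = 6.2586 / 3.724 = 1.681 s.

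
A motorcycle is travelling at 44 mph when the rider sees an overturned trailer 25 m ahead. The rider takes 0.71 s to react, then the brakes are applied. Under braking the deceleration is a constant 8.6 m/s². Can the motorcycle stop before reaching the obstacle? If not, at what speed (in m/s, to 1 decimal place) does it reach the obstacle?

44 mph × 0.44704 = 19.6698 m/s.
Reaction distance = 19.6698 × 0.71 = 13.966 m.
Braking distance needed to stop: v²/(2a) = 386.901 / 17.200 = 22.494 m, so total needed = 13.966 + 22.494 = 36.460 m > 25 m — it cannot stop.
Distance remaining when braking begins: 25 − 13.966 = 11.034 m.
v² = v₀² − 2a·d = 386.901 − 2 × 8.600 × 11.034 = 197.116 m²/s².
v = √197.116 = 14.040 m/s.

No — it strikes the obstacle at 14.0 m/s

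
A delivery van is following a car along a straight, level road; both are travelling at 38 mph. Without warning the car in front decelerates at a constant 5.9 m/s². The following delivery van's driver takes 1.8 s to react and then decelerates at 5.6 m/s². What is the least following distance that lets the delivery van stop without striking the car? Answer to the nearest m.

38 mph × 0.44704 = 16.9875 m/s.
Leader travels v²/(2a_L) = 288.575 / 11.800 = 24.456 m before stopping.
Follower covers v·t_r = 16.9875 × 1.8 = 30.578 m while reacting, then v²/(2a_F) = 288.575 / 11.200 = 25.766 m while braking, for a total of 30.578 + 25.766 = 56.344 m.
Since a_F ≤ a_L and the follower starts braking later, the follower is never slower than the leader, so the closest approach is when both have stopped.
Minimum gap = 56.344 − 24.456 = 31.888 m.

Minimum gap ≈ 32 m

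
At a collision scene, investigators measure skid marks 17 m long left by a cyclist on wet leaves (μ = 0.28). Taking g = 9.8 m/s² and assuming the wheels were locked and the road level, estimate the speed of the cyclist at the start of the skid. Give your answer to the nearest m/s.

Deceleration a = μg = 0.28 × 9.8 = 2.744 m/s².
v = √(2a·d) = √(2 × 2.744 × 17) = √93.296 = 9.6590 m/s.

Initial speed ≈ 10 m/s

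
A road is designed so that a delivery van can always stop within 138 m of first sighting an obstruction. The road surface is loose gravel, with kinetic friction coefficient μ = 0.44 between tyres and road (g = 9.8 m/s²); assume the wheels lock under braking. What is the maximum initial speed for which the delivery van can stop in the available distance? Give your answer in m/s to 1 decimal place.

Maximum speed ≈ 34.5 m/s

a = μg = 0.44 × 9.8 = 4.312 m/s².
v²/(2a) = d ⇒ v = √(2 × 4.312 × 138) = √1190.11 = 34.4980 m/s.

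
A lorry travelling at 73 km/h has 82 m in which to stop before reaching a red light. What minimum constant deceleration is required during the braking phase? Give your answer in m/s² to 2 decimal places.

Required deceleration ≈ 2.51 m/s²

73 km/h ÷ 3.6 = 20.2778 m/s.
v² = 2a·d ⇒ a = v²/(2d) = 20.2778² / (2 × 82.000) = 411.189 / 164.000 = 2.5072 m/s².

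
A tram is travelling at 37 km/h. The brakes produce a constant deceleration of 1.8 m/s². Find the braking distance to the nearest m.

37 km/h ÷ 3.6 = 10.2778 m/s.
Braking distance = v²/(2a) = 10.2778² / (2 × 1.800) = 105.633 / 3.600 = 29.342 m.

Braking distance ≈ 29 m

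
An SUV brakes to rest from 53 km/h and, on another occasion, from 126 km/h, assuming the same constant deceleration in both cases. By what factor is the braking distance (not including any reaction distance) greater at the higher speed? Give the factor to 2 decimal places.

Factor ≈ 5.65

Braking distance d = v²/(2a), so with a fixed, d ∝ v².
Factor = (126/53)² = 2.3774² = 5.6520.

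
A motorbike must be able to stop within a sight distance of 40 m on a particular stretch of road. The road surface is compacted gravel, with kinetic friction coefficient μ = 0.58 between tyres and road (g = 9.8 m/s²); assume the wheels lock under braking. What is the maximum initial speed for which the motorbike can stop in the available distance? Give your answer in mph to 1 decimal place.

a = μg = 0.58 × 9.8 = 5.684 m/s².
v²/(2a) = d ⇒ v = √(2 × 5.684 × 40) = √454.72 = 21.3242 m/s.
21.3242 m/s ÷ 0.44704 = 47.701 mph.

Maximum speed ≈ 47.7 mph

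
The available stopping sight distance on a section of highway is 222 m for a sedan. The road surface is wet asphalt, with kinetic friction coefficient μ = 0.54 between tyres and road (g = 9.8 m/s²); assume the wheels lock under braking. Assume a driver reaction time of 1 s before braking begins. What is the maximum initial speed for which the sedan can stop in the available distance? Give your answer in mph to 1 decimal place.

a = μg = 0.54 × 9.8 = 5.292 m/s².
Stopping distance: v·t_r + v²/(2a) = 222 with t_r = 1 s and a = 5.292 m/s².
So v² + 10.584 v − 2349.65 = 0.
Positive root: v = −a·t_r + √((a·t_r)² + 2a·d) = −5.292 + √(28.005 + 2349.65) = 43.4692 m/s.
43.4692 m/s ÷ 0.44704 = 97.238 mph.

Maximum speed ≈ 97.2 mph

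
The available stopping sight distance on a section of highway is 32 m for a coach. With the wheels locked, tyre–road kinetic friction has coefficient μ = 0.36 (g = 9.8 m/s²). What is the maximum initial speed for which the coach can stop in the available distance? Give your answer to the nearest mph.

a = μg = 0.36 × 9.8 = 3.528 m/s².
v²/(2a) = d ⇒ v = √(2 × 3.528 × 32) = √225.79 = 15.0263 m/s.
15.0263 m/s ÷ 0.44704 = 33.613 mph.

Maximum speed ≈ 34 mph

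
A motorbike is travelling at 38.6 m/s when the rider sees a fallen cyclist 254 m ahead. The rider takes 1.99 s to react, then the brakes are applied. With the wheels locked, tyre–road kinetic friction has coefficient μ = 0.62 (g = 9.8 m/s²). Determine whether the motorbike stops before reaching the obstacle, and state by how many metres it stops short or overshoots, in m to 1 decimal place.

Yes — it stops 54.6 m short of the obstacle

a = μg = 0.62 × 9.8 = 6.076 m/s².
Reaction distance = 38.6000 × 1.99 = 76.814 m.
Braking distance = v²/(2a) = 1489.960 / 12.152 = 122.610 m.
Total stopping distance = 76.814 + 122.610 = 199.424 m, vs 254 m available — it stops with 254 − 199.424 = 54.576 m to spare.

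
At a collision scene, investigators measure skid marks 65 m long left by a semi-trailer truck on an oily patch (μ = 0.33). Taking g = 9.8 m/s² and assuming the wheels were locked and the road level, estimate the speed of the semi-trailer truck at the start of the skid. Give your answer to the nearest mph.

Deceleration a = μg = 0.33 × 9.8 = 3.234 m/s².
v = √(2a·d) = √(2 × 3.234 × 65) = √420.420 = 20.5041 m/s.
= 20.5041 ÷ 0.44704 = 45.866 mph.

Initial speed ≈ 46 mph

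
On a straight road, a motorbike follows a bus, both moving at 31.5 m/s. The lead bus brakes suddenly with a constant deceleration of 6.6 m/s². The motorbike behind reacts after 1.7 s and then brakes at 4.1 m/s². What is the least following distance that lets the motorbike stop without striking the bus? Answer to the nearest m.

Minimum gap ≈ 99 m

Leader travels v²/(2a_L) = 992.250 / 13.200 = 75.170 m before stopping.
Follower covers v·t_r = 31.5000 × 1.7 = 53.550 m while reacting, then v²/(2a_F) = 992.250 / 8.200 = 121.006 m while braking, for a total of 53.550 + 121.006 = 174.556 m.
Since a_F ≤ a_L and the follower starts braking later, the follower is never slower than the leader, so the closest approach is when both have stopped.
Minimum gap = 174.556 − 75.170 = 99.386 m.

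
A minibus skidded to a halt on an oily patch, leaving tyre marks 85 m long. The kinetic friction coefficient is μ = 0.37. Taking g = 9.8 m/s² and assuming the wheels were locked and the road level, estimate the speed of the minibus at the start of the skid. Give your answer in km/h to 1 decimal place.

Initial speed ≈ 89.4 km/h

Deceleration a = μg = 0.37 × 9.8 = 3.626 m/s².
v = √(2a·d) = √(2 × 3.626 × 85) = √616.420 = 24.8278 m/s.
= 24.8278 × 3.6 = 89.380 km/h.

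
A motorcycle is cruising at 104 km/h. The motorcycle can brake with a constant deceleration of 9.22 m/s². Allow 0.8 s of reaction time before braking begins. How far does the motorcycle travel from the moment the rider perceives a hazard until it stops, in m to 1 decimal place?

104 km/h ÷ 3.6 = 28.8889 m/s.
Reaction distance = v·t_r = 28.8889 × 0.8 = 23.111 m.
Braking distance = v²/(2a) = 28.8889² / (2 × 9.220) = 834.569 / 18.440 = 45.259 m.
Total = 23.111 + 45.259 = 68.370 m.

Total stopping distance ≈ 68.4 m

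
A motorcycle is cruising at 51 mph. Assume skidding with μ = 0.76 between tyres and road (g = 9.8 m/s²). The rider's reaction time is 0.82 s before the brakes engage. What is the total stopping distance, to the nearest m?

51 mph × 0.44704 = 22.7990 m/s.
a = μg = 0.76 × 9.8 = 7.448 m/s².
Reaction distance = v·t_r = 22.7990 × 0.82 = 18.695 m.
Braking distance = v²/(2a) = 22.7990² / (2 × 7.448) = 519.794 / 14.896 = 34.895 m.
Total = 18.695 + 34.895 = 53.590 m.

Total stopping distance ≈ 54 m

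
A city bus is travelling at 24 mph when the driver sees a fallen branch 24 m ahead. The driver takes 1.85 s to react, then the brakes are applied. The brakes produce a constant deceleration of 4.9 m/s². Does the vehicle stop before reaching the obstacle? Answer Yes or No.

No

24 mph × 0.44704 = 10.7290 m/s.
Reaction distance = 10.7290 × 1.85 = 19.849 m.
Braking distance = v²/(2a) = 115.111 / 9.800 = 11.746 m.
Total stopping distance = 19.849 + 11.746 = 31.595 m, vs 24 m available — it cannot stop in time and overshoots by 31.595 − 24 = 7.595 m.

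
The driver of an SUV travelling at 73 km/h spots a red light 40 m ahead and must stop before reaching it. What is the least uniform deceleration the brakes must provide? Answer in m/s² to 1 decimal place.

73 km/h ÷ 3.6 = 20.2778 m/s.
v² = 2a·d ⇒ a = v²/(2d) = 20.2778² / (2 × 40.000) = 411.189 / 80.000 = 5.1399 m/s².

Required deceleration ≈ 5.1 m/s²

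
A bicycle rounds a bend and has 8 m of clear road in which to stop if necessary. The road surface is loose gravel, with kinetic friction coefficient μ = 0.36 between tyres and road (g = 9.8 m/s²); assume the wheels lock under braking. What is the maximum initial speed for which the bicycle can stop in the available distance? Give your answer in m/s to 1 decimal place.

a = μg = 0.36 × 9.8 = 3.528 m/s².
v²/(2a) = d ⇒ v = √(2 × 3.528 × 8) = √56.45 = 7.5133 m/s.

Maximum speed ≈ 7.5 m/s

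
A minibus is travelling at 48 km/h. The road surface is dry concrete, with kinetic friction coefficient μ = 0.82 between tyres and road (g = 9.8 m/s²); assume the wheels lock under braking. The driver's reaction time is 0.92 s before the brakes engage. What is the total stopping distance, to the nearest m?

Total stopping distance ≈ 23 m

48 km/h ÷ 3.6 = 13.3333 m/s.
a = μg = 0.82 × 9.8 = 8.036 m/s².
Reaction distance = v·t_r = 13.3333 × 0.92 = 12.267 m.
Braking distance = v²/(2a) = 13.3333² / (2 × 8.036) = 177.777 / 16.072 = 11.061 m.
Total = 12.267 + 11.061 = 23.328 m.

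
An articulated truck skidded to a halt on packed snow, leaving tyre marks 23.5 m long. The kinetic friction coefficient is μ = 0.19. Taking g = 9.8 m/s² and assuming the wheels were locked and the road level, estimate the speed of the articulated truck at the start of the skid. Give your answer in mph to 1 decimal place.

Deceleration a = μg = 0.19 × 9.8 = 1.862 m/s².
v = √(2a·d) = √(2 × 1.862 × 23.5) = √87.514 = 9.3549 m/s.
= 9.3549 ÷ 0.44704 = 20.926 mph.

Initial speed ≈ 20.9 mph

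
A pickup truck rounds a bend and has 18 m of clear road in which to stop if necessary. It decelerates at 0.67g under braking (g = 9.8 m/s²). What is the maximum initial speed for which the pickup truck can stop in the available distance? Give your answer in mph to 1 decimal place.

Maximum speed ≈ 34.4 mph

a = 0.67 × 9.8 = 6.566 m/s².
v²/(2a) = d ⇒ v = √(2 × 6.566 × 18) = √236.38 = 15.3747 m/s.
15.3747 m/s ÷ 0.44704 = 34.392 mph.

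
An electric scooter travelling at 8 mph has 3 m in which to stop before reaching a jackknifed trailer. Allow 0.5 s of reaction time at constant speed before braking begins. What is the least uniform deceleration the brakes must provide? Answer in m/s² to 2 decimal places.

Required deceleration ≈ 5.28 m/s²

8 mph × 0.44704 = 3.5763 m/s.
Distance covered during reaction = 3.5763 × 0.5 = 1.788 m.
Distance available for braking: 3 − 1.788 = 1.212 m.
v² = 2a·d ⇒ a = v²/(2d) = 3.5763² / (2 × 1.212) = 12.790 / 2.424 = 5.2764 m/s².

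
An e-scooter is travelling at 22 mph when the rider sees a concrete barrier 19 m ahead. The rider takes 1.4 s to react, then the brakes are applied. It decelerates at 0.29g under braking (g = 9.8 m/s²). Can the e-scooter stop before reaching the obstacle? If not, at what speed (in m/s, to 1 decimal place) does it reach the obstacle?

22 mph × 0.44704 = 9.8349 m/s.
a = 0.29 × 9.8 = 2.842 m/s².
Reaction distance = 9.8349 × 1.4 = 13.769 m.
Braking distance needed to stop: v²/(2a) = 96.725 / 5.684 = 17.017 m, so total needed = 13.769 + 17.017 = 30.786 m > 19 m — it cannot stop.
Distance remaining when braking begins: 19 − 13.769 = 5.231 m.
v² = v₀² − 2a·d = 96.725 − 2 × 2.842 × 5.231 = 66.992 m²/s².
v = √66.992 = 8.185 m/s.

No — it strikes the obstacle at 8.2 m/s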